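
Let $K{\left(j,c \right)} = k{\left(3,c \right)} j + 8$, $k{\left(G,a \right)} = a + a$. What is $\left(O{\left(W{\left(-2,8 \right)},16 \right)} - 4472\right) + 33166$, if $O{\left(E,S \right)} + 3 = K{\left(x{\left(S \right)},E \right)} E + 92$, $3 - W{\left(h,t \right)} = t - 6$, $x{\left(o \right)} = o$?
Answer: $28823$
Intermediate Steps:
$W{\left(h,t \right)} = 9 - t$ ($W{\left(h,t \right)} = 3 - \left(t - 6\right) = 3 - \left(-6 + t\right) = 9 - t$)
$k{\left(G,a \right)} = 2 a$
$K{\left(j,c \right)} = 8 + 2 c j$ ($K{\left(j,c \right)} = 2 c j + 8 = 8 + 2 c j$)
$O{\left(E,S \right)} = 89 + E \left(8 + 2 E S\right)$ ($O{\left(E,S \right)} = -3 + \left(\left(8 + 2 E S\right) E + 92\right) = -3 + \left(E \left(8 + 2 E S\right) + 92\right) = -3 + \left(92 + E \left(8 + 2 E S\right)\right) = 89 + E \left(8 + 2 E S\right)$)
$\left(O{\left(W{\left(-2,8 \right)},16 \right)} - 4472\right) + 33166 = \left(\left(89 + 2 \left(9 - 8\right) \left(4 + \left(9 - 8\right) 16\right)\right) - 4472\right) + 33166 = \left(\left(89 + 2 \cdot 1 \left(4 + 1 \cdot 16\right)\right) - 4472\right) + 33166 = \left(\left(89 + 2 \cdot 1 \left(4 + 16\right)\right) - 4472\right) + 33166 = \left(\left(89 + 2 \cdot 1 \cdot 20\right) - 4472\right) + 33166 = \left(\left(89 + 40\right) - 4472\right) + 33166 = \left(129 - 4472\right) + 33166 = -4343 + 33166 = 28823$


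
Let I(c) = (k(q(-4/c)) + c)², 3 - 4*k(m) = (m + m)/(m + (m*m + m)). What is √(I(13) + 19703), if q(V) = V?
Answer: √2405967/11 ≈ 141.01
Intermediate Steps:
k(m) = ¾ - m/(2*(m² + 2*m)) (k(m) = ¾ - (m + m)/(4*(m + (m*m + m))) = ¾ - 2*m/(4*(m + (m² + m))) = ¾ - 2*m/(4*(m + (m + m²))) = ¾ - 2*m/(4*(m² + 2*m)) = ¾ - m/(2*(m² + 2*m)))
I(c) = (c + (4 - 12/c)/(4*(2 - 4/c)))² (I(c) = ((4 + 3*(-4/c))/(4*(2 - 4/c)) + c)² = ((4 - 12/c)/(4*(2 - 4/c)) + c)² = (c + (4 - 12/c)/(4*(2 - 4/c)))²)
√(I(13) + 19703) = √((-3 + 13 + 2*13*(-2 + 13))²/(4*(-2 + 13)²) + 19703) = √((¼)*(-3 + 13 + 2*13*11)²/11² + 19703) = √((¼)*(1/121)*(-3 + 13 + 286)² + 19703) = √((¼)*(1/121)*296² + 19703) = √((¼)*(1/121)*87616 + 19703) = √(21904/121 + 19703) = √(2405967/121) = √2405967/11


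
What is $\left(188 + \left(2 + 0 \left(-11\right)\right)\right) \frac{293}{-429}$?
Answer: $- \frac{55670}{429} \approx -129.77$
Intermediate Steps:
$\left(188 + \left(2 + 0 \left(-11\right)\right)\right) \frac{293}{-429} = \left(188 + \left(2 + 0\right)\right) 293 \left(- \frac{1}{429}\right) = \left(188 + 2\right) \left(- \frac{293}{429}\right) = 190 \left(- \frac{293}{429}\right) = - \frac{55670}{429}$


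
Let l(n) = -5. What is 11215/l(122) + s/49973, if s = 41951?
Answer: -16006784/7139 ≈ -2242.2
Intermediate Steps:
11215/l(122) + s/49973 = 11215/(-5) + 41951/49973 = 11215*(-1/5) + 41951*(1/49973) = -2243 + 5993/7139 = -16006784/7139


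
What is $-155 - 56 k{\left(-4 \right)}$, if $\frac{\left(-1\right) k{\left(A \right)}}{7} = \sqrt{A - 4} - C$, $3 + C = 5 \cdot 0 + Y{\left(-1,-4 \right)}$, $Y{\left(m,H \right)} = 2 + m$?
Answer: $629 + 784 i \sqrt{2} \approx 629.0 + 1108.7 i$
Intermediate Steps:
$C = -2$ ($C = -3 + \left(5 \cdot 0 + \left(2 - 1\right)\right) = -3 + \left(0 + 1\right) = -3 + 1 = -2$)
$k{\left(A \right)} = -14 - 7 \sqrt{-4 + A}$ ($k{\left(A \right)} = - 7 \left(\sqrt{A - 4} - -2\right) = - 7 \left(\sqrt{-4 + A} + 2\right) = - 7 \left(2 + \sqrt{-4 + A}\right) = -14 - 7 \sqrt{-4 + A}$)
$-155 - 56 k{\left(-4 \right)} = -155 - 56 \left(-14 - 7 \sqrt{-4 - 4}\right) = -155 - 56 \left(-14 - 7 \sqrt{-8}\right) = -155 - 56 \left(-14 - 7 \cdot 2 i \sqrt{2}\right) = -155 - 56 \left(-14 - 14 i \sqrt{2}\right) = -155 + \left(784 + 784 i \sqrt{2}\right) = 629 + 784 i \sqrt{2}$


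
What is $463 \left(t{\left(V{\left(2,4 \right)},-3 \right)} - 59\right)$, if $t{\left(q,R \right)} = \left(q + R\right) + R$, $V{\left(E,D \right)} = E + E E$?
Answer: $-27317$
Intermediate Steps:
$V{\left(E,D \right)} = E + E^{2}$
$t{\left(q,R \right)} = q + 2 R$ ($t{\left(q,R \right)} = \left(R + q\right) + R = q + 2 R$)
$463 \left(t{\left(V{\left(2,4 \right)},-3 \right)} - 59\right) = 463 \left(\left(2 \left(1 + 2\right) + 2 \left(-3\right)\right) - 59\right) = 463 \left(\left(2 \cdot 3 - 6\right) - 59\right) = 463 \left(\left(6 - 6\right) - 59\right) = 463 \left(0 - 59\right) = 463 \left(-59\right) = -27317$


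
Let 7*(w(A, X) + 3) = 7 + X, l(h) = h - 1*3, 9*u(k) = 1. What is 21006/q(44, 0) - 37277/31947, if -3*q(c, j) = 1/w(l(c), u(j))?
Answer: 27961350811/223629 ≈ 1.2503e+5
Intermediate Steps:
u(k) = 1/9 (u(k) = (1/9)*1 = 1/9)
l(h) = -3 + h (l(h) = h - 3 = -3 + h)
w(A, X) = -2 + X/7 (w(A, X) = -3 + (7 + X)/7 = -3 + (1 + X/7) = -2 + X/7)
q(c, j) = 21/125 (q(c, j) = -1/(3*(-2 + (1/7)*(1/9))) = -1/(3*(-2 + 1/63)) = -1/(3*(-125/63)) = -1/3*(-63/125) = 21/125)
21006/q(44, 0) - 37277/31947 = 21006/(21/125) - 37277/31947 = 21006*(125/21) - 37277*1/31947 = 875250/7 - 37277/31947 = 27961350811/223629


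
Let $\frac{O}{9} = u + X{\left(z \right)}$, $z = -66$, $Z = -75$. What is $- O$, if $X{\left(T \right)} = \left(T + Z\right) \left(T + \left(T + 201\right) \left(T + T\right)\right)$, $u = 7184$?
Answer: $-22761990$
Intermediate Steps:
$X{\left(T \right)} = \left(-75 + T\right) \left(T + 2 T \left(201 + T\right)\right)$ ($X{\left(T \right)} = \left(T - 75\right) \left(T + \left(T + 201\right) \left(T + T\right)\right) = \left(-75 + T\right) \left(T + \left(201 + T\right) 2 T\right) = \left(-75 + T\right) \left(T + 2 T \left(201 + T\right)\right)$)
$O = 22761990$ ($O = 9 \left(7184 - 66 \left(-30225 + 2 \left(-66\right)^{2} + 253 \left(-66\right)\right)\right) = 9 \left(7184 - 66 \left(-30225 + 2 \cdot 4356 - 16698\right)\right) = 9 \left(7184 - 66 \left(-30225 + 8712 - 16698\right)\right) = 9 \left(7184 - -2521926\right) = 9 \left(7184 + 2521926\right) = 9 \cdot 2529110 = 22761990$)
$- O = \left(-1\right) 22761990 = -22761990$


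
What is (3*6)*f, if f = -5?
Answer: -90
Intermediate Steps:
(3*6)*f = (3*6)*(-5) = 18*(-5) = -90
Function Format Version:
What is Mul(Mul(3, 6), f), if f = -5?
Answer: -90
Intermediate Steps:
Mul(Mul(3, 6), f) = Mul(Mul(3, 6), -5) = Mul(18, -5) = -90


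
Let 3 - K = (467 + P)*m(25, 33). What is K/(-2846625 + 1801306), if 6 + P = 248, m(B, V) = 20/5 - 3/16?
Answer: 43201/16725104 ≈ 0.0025830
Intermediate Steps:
m(B, V) = 61/16 (m(B, V) = 20*(1/5) - 3*1/16 = 4 - 3/16 = 61/16)
P = 242 (P = -6 + 248 = 242)
K = -43201/16 (K = 3 - (467 + 242)*61/16 = 3 - 709*61/16 = 3 - 1*43249/16 = 3 - 43249/16 = -43201/16 ≈ -2700.1)
K/(-2846625 + 1801306) = -43201/(16*(-2846625 + 1801306)) = -43201/16/(-1045319) = -43201/16*(-1/1045319) = 43201/16725104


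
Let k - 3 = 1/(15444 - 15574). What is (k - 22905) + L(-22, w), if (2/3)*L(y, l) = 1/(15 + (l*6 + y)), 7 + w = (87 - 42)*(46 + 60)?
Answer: -42531661918/1857115 ≈ -22902.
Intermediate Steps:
k = 389/130 (k = 3 + 1/(15444 - 15574) = 3 + 1/(-130) = 3 - 1/130 = 389/130 ≈ 2.9923)
w = 4763 (w = -7 + (87 - 42)*(46 + 60) = -7 + 45*106 = -7 + 4770 = 4763)
L(y, l) = 3/(2*(15 + y + 6*l)) (L(y, l) = 3/(2*(15 + (l*6 + y))) = 3/(2*(15 + (6*l + y))) = 3/(2*(15 + (y + 6*l))) = 3/(2*(15 + y + 6*l)))
(k - 22905) + L(-22, w) = (389/130 - 22905) + 3/(2*(15 - 22 + 6*4763)) = -2977261/130 + 3/(2*(15 - 22 + 28578)) = -2977261/130 + (3/2)/28571 = -2977261/130 + (3/2)*(1/28571) = -2977261/130 + 3/57142 = -42531661918/1857115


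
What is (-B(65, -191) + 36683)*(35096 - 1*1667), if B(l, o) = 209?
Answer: 1219289346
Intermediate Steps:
(-B(65, -191) + 36683)*(35096 - 1*1667) = (-1*209 + 36683)*(35096 - 1*1667) = (-209 + 36683)*(35096 - 1667) = 36474*33429 = 1219289346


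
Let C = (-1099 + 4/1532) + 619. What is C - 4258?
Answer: -1814653/383 ≈ -4738.0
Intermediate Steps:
C = -183839/383 (C = (-1099 + 4*(1/1532)) + 619 = (-1099 + 1/383) + 619 = -420916/383 + 619 = -183839/383 ≈ -480.00)
C - 4258 = -183839/383 - 4258 = -1814653/383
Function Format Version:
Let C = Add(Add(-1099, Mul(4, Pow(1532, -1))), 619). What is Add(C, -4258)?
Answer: Rational(-1814653, 383) ≈ -4738.0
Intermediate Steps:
C = Rational(-183839, 383) (C = Add(Add(-1099, Mul(4, Rational(1, 1532))), 619) = Add(Add(-1099, Rational(1, 383)), 619) = Add(Rational(-420916, 383), 619) = Rational(-183839, 383) ≈ -480.00)
Add(C, -4258) = Add(Rational(-183839, 383), -4258) = Rational(-1814653, 383)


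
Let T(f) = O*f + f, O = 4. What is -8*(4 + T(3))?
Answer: -152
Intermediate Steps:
T(f) = 5*f (T(f) = 4*f + f = 5*f)
-8*(4 + T(3)) = -8*(4 + 5*3) = -8*(4 + 15) = -8*19 = -152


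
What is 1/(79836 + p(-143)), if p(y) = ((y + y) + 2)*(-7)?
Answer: 1/81824 ≈ 1.2221e-5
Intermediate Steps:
p(y) = -14 - 14*y (p(y) = (2*y + 2)*(-7) = (2 + 2*y)*(-7) = -14 - 14*y)
1/(79836 + p(-143)) = 1/(79836 + (-14 - 14*(-143))) = 1/(79836 + (-14 + 2002)) = 1/(79836 + 1988) = 1/81824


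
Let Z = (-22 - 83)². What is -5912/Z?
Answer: -5912/11025 ≈ -0.53624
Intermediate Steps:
Z = 11025 (Z = (-105)² = 11025)
-5912/Z = -5912/11025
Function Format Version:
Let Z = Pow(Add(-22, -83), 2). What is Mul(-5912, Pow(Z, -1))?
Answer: Rational(-5912, 11025) ≈ -0.53624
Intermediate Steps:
Z = 11025 (Z = Pow(-105, 2) = 11025)
Mul(-5912, Pow(Z, -1)) = Mul(-5912, Pow(11025, -1)) = Mul(-5912, Rational(1, 11025)) = Rational(-5912, 11025)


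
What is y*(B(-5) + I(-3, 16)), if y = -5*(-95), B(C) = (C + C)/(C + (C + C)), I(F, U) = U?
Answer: 23750/3 ≈ 7916.7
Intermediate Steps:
B(C) = 2/3 (B(C) = (2*C)/(C + 2*C) = (2*C)/((3*C)) = (2*C)*(1/(3*C)) = 2/3)
y = 475
y*(B(-5) + I(-3, 16)) = 475*(2/3 + 16) = 475*(50/3) = 23750/3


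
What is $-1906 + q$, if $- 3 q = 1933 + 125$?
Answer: $-2592$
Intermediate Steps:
$q = -686$ ($q = - \frac{1933 + 125}{3} = \left(- \frac{1}{3}\right) 2058 = -686$)
$-1906 + q = -1906 - 686 = -2592$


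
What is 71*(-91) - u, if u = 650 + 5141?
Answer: -12252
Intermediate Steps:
u = 5791
71*(-91) - u = 71*(-91) - 1*5791 = -6461 - 5791 = -12252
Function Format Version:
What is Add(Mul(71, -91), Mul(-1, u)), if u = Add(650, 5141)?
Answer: -12252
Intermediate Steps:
u = 5791
Add(Mul(71, -91), Mul(-1, u)) = Add(Mul(71, -91), Mul(-1, 5791)) = Add(-6461, -5791) = -12252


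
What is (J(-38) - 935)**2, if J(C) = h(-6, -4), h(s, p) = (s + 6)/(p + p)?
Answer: 874225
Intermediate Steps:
h(s, p) = (6 + s)/(2*p) (h(s, p) = (6 + s)/((2*p)) = (6 + s)*(1/(2*p)) = (6 + s)/(2*p))
J(C) = 0 (J(C) = (1/2)*(6 - 6)/(-4) = (1/2)*(-1/4)*0 = 0)
(J(-38) - 935)**2 = (0 - 935)**2 = (-935)**2 = 874225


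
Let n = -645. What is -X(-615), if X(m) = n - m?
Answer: 30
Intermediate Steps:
X(m) = -645 - m
-X(-615) = -(-645 - 1*(-615)) = -(-645 + 615) = -1*(-30) = 30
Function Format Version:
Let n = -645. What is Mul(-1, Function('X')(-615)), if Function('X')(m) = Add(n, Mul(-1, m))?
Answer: 30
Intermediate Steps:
Function('X')(m) = Add(-645, Mul(-1, m))
Mul(-1, Function('X')(-615)) = Mul(-1, Add(-645, Mul(-1, -615))) = Mul(-1, Add(-645, 615)) = Mul(-1, -30) = 30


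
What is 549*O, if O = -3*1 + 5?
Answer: 1098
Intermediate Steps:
O = 2 (O = -3 + 5 = 2)
549*O = 549*2 = 1098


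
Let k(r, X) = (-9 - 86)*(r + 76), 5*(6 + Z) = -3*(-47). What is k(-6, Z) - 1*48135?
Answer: -54785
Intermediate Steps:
Z = 111/5 (Z = -6 + (-3*(-47))/5 = -6 + (⅕)*141 = -6 + 141/5 = 111/5 ≈ 22.200)
k(r, X) = -7220 - 95*r (k(r, X) = -95*(76 + r) = -7220 - 95*r)
k(-6, Z) - 1*48135 = (-7220 - 95*(-6)) - 1*48135 = (-7220 + 570) - 48135 = -6650 - 48135 = -54785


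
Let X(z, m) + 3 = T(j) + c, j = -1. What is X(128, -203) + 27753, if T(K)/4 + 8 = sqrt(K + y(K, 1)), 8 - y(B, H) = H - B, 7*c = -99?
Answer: 193927/7 + 4*sqrt(5) ≈ 27713.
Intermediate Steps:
c = -99/7 (c = (1/7)*(-99) = -99/7 ≈ -14.143)
y(B, H) = 8 + B - H (y(B, H) = 8 - (H - B) = 8 + (B - H) = 8 + B - H)
T(K) = -32 + 4*sqrt(7 + 2*K) (T(K) = -32 + 4*sqrt(K + (8 + K - 1*1)) = -32 + 4*sqrt(K + (8 + K - 1)) = -32 + 4*sqrt(K + (7 + K)) = -32 + 4*sqrt(7 + 2*K))
X(z, m) = -344/7 + 4*sqrt(5) (X(z, m) = -3 + ((-32 + 4*sqrt(7 + 2*(-1))) - 99/7) = -3 + ((-32 + 4*sqrt(7 - 2)) - 99/7) = -3 + ((-32 + 4*sqrt(5)) - 99/7) = -3 + (-323/7 + 4*sqrt(5)) = -344/7 + 4*sqrt(5))
X(128, -203) + 27753 = (-344/7 + 4*sqrt(5)) + 27753 = 193927/7 + 4*sqrt(5)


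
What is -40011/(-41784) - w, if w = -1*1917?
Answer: 26713313/13928 ≈ 1918.0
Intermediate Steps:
w = -1917
-40011/(-41784) - w = -40011/(-41784) - 1*(-1917) = -40011*(-1/41784) + 1917 = 13337/13928 + 1917 = 26713313/13928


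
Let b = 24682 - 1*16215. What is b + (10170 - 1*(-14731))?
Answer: 33368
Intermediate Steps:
b = 8467 (b = 24682 - 16215 = 8467)
b + (10170 - 1*(-14731)) = 8467 + (10170 - 1*(-14731)) = 8467 + (10170 + 14731) = 8467 + 24901 = 33368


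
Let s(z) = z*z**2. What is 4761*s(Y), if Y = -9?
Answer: -3470769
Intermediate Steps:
s(z) = z**3
4761*s(Y) = 4761*(-9)**3 = 4761*(-729) = -3470769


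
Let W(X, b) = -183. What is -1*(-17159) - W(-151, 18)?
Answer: 17342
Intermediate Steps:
-1*(-17159) - W(-151, 18) = -1*(-17159) - 1*(-183) = 17159 + 183 = 17342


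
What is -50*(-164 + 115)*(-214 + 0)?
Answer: -524300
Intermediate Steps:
-50*(-164 + 115)*(-214 + 0) = -(-2450)*(-214) = -50*10486 = -524300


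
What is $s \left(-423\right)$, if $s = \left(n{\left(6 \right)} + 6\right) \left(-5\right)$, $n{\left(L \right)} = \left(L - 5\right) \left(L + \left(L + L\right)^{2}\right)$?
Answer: $329940$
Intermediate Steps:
$n{\left(L \right)} = \left(-5 + L\right) \left(L + 4 L^{2}\right)$ ($n{\left(L \right)} = \left(-5 + L\right) \left(L + \left(2 L\right)^{2}\right) = \left(-5 + L\right) \left(L + 4 L^{2}\right)$)
$s = -780$ ($s = \left(6 \left(-5 - 114 + 4 \cdot 6^{2}\right) + 6\right) \left(-5\right) = \left(6 \left(-5 - 114 + 4 \cdot 36\right) + 6\right) \left(-5\right) = \left(6 \left(-5 - 114 + 144\right) + 6\right) \left(-5\right) = \left(6 \cdot 25 + 6\right) \left(-5\right) = \left(150 + 6\right) \left(-5\right) = 156 \left(-5\right) = -780$)
$s \left(-423\right) = \left(-780\right) \left(-423\right) = 329940$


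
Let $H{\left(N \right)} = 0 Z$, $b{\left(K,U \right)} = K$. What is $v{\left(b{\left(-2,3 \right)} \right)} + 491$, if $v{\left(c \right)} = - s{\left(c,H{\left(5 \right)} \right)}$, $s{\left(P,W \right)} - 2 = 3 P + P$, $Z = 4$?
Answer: $497$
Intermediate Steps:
$H{\left(N \right)} = 0$ ($H{\left(N \right)} = 0 \cdot 4 = 0$)
$s{\left(P,W \right)} = 2 + 4 P$ ($s{\left(P,W \right)} = 2 + \left(3 P + P\right) = 2 + 4 P$)
$v{\left(c \right)} = -2 - 4 c$ ($v{\left(c \right)} = - (2 + 4 c) = -2 - 4 c$)
$v{\left(b{\left(-2,3 \right)} \right)} + 491 = \left(-2 - -8\right) + 491 = \left(-2 + 8\right) + 491 = 6 + 491 = 497$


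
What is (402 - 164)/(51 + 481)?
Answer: 17/38 ≈ 0.44737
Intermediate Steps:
(402 - 164)/(51 + 481) = 238/532 = 238*(1/532) = 17/38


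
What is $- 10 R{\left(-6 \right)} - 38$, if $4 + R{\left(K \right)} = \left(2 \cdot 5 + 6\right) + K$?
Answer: $-98$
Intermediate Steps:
$R{\left(K \right)} = 12 + K$ ($R{\left(K \right)} = -4 + \left(\left(2 \cdot 5 + 6\right) + K\right) = -4 + \left(\left(10 + 6\right) + K\right) = -4 + \left(16 + K\right) = 12 + K$)
$- 10 R{\left(-6 \right)} - 38 = - 10 \left(12 - 6\right) - 38 = \left(-10\right) 6 - 38 = -60 - 38 = -98$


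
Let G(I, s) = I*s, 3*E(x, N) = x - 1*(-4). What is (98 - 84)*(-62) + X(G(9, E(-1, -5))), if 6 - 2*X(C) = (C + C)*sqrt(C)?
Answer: -892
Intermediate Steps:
E(x, N) = 4/3 + x/3 (E(x, N) = (x - 1*(-4))/3 = (x + 4)/3 = (4 + x)/3 = 4/3 + x/3)
X(C) = 3 - C**(3/2) (X(C) = 3 - (C + C)*sqrt(C)/2 = 3 - 2*C*sqrt(C)/2 = 3 - C**(3/2))
(98 - 84)*(-62) + X(G(9, E(-1, -5))) = (98 - 84)*(-62) + (3 - (9*(4/3 + (1/3)*(-1)))**(3/2)) = 14*(-62) + (3 - (9*(4/3 - 1/3))**(3/2)) = -868 + (3 - (9*1)**(3/2)) = -868 + (3 - 9**(3/2)) = -868 + (3 - 1*27) = -868 + (3 - 27) = -868 - 24 = -892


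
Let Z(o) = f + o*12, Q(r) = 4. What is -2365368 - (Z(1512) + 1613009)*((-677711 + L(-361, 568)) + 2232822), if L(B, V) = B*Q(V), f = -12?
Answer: -2534252309415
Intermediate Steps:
L(B, V) = 4*B (L(B, V) = B*4 = 4*B)
Z(o) = -12 + 12*o (Z(o) = -12 + o*12 = -12 + 12*o)
-2365368 - (Z(1512) + 1613009)*((-677711 + L(-361, 568)) + 2232822) = -2365368 - ((-12 + 12*1512) + 1613009)*((-677711 + 4*(-361)) + 2232822) = -2365368 - ((-12 + 18144) + 1613009)*((-677711 - 1444) + 2232822) = -2365368 - (18132 + 1613009)*(-679155 + 2232822) = -2365368 - 1631141*1553667 = -2365368 - 1*2534249944047 = -2365368 - 2534249944047 = -2534252309415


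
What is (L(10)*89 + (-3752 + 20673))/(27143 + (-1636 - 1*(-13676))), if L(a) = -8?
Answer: 5403/13061 ≈ 0.41367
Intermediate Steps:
(L(10)*89 + (-3752 + 20673))/(27143 + (-1636 - 1*(-13676))) = (-8*89 + (-3752 + 20673))/(27143 + (-1636 - 1*(-13676))) = (-712 + 16921)/(27143 + (-1636 + 13676)) = 16209/(27143 + 12040) = 16209/39183 = 16209*(1/39183) = 5403/13061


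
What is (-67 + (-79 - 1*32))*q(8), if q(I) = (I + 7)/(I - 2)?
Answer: -445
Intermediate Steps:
q(I) = (7 + I)/(-2 + I)
(-67 + (-79 - 1*32))*q(8) = (-67 + (-79 - 1*32))*((7 + 8)/(-2 + 8)) = (-67 + (-79 - 32))*(15/6) = (-67 - 111)*((1/6)*15) = -178*5/2 = -445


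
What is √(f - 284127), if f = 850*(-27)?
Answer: I*√307077 ≈ 554.15*I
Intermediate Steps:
f = -22950
√(f - 284127) = √(-22950 - 284127) = √(-307077) = I*√307077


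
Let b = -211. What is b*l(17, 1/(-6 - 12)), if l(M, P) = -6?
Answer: 1266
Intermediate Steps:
b*l(17, 1/(-6 - 12)) = -211*(-6) = 1266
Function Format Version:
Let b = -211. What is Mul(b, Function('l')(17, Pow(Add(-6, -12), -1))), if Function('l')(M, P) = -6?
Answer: 1266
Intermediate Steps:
Mul(b, Function('l')(17, Pow(Add(-6, -12), -1))) = Mul(-211, -6) = 1266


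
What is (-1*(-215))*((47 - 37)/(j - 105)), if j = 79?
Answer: -1075/13 ≈ -82.692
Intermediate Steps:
(-1*(-215))*((47 - 37)/(j - 105)) = (-1*(-215))*((47 - 37)/(79 - 105)) = 215*(10/(-26)) = 215*(10*(-1/26)) = 215*(-5/13) = -1075/13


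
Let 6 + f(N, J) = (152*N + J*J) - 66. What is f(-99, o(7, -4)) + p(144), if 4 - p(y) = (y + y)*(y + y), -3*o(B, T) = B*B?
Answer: -880139/9 ≈ -97793.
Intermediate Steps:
o(B, T) = -B²/3 (o(B, T) = -B*B/3 = -B²/3)
p(y) = 4 - 4*y² (p(y) = 4 - (y + y)*(y + y) = 4 - 2*y*2*y = 4 - 4*y²)
f(N, J) = -72 + J² + 152*N (f(N, J) = -6 + ((152*N + J*J) - 66) = -6 + ((152*N + J²) - 66) = -6 + ((J² + 152*N) - 66) = -6 + (-66 + J² + 152*N) = -72 + J² + 152*N)
f(-99, o(7, -4)) + p(144) = (-72 + (-⅓*7²)² + 152*(-99)) + (4 - 4*144²) = (-72 + (-⅓*49)² - 15048) + (4 - 4*20736) = (-72 + (-49/3)² - 15048) + (4 - 82944) = (-72 + 2401/9 - 15048) - 82940 = -133679/9 - 82940 = -880139/9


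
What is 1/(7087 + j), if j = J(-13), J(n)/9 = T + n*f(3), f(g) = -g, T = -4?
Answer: 1/7402 ≈ 0.00013510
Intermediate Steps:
J(n) = -36 - 27*n (J(n) = 9*(-4 + n*(-1*3)) = 9*(-4 + n*(-3)) = 9*(-4 - 3*n) = -36 - 27*n)
j = 315 (j = -36 - 27*(-13) = -36 + 351 = 315)
1/(7087 + j) = 1/(7087 + 315) = 1/7402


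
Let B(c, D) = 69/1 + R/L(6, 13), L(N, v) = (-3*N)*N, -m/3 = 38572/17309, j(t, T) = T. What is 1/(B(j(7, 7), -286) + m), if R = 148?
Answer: 467343/28481902 ≈ 0.016408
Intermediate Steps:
m = -115716/17309 ≈ -6.6853
L(N, v) = -3*N**2
B(c, D) = 1826/27 (B(c, D) = 69/1 + 148/((-3*6**2)) = 69*1 + 148/((-3*36)) = 69 + 148/(-108) = 69 + 148*(-1/108) = 69 - 37/27 = 1826/27)
1/(B(j(7, 7), -286) + m) = 1/(1826/27 - 115716/17309) = 1/(28481902/467343) = 467343/28481902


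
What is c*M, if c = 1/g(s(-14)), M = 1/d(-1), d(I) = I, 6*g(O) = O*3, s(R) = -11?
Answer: 2/11 ≈ 0.18182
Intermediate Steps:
g(O) = O/2 (g(O) = (O*3)/6 = (3*O)/6 = O/2)
M = -1 (M = 1/(-1) = -1)
c = -2/11 (c = 1/((½)*(-11)) = 1/(-11/2) = -2/11 ≈ -0.18182)
c*M = -2/11*(-1) = 2/11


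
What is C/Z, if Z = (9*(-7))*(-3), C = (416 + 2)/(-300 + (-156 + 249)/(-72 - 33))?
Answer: -2090/284337 ≈ -0.0073504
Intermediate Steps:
C = -14630/10531 (C = 418/(-300 + 93/(-105)) = 418/(-300 + 93*(-1/105)) = 418/(-300 - 31/35) = 418/(-10531/35) = 418*(-35/10531) = -14630/10531 ≈ -1.3892)
Z = 189 (Z = -63*(-3) = 189)
C/Z = -14630/10531/189 = -14630/10531*1/189 = -2090/284337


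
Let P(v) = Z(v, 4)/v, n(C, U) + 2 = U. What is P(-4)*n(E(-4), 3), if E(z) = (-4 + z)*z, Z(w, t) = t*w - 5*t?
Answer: 9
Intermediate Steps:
Z(w, t) = -5*t + t*w
E(z) = z*(-4 + z)
n(C, U) = -2 + U
P(v) = (-20 + 4*v)/v (P(v) = (4*(-5 + v))/v = (-20 + 4*v)/v)
P(-4)*n(E(-4), 3) = (4 - 20/(-4))*(-2 + 3) = (4 - 20*(-¼))*1 = (4 + 5)*1 = 9*1 = 9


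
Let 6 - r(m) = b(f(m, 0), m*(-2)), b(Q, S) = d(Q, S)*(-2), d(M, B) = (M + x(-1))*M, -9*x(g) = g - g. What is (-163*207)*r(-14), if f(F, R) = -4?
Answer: -1282158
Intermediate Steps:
x(g) = 0 (x(g) = -(g - g)/9 = -⅑*0 = 0)
d(M, B) = M² (d(M, B) = (M + 0)*M = M*M = M²)
b(Q, S) = -2*Q² (b(Q, S) = Q²*(-2) = -2*Q²)
r(m) = 38 (r(m) = 6 - (-2)*(-4)² = 6 - (-2)*16 = 6 - 1*(-32) = 6 + 32 = 38)
(-163*207)*r(-14) = -163*207*38 = -33741*38 = -1282158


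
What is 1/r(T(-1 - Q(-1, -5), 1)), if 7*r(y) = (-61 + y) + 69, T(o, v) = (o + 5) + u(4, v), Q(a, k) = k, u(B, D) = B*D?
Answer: 1/3 ≈ 0.33333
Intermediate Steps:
T(o, v) = 5 + o + 4*v (T(o, v) = (o + 5) + 4*v = (5 + o) + 4*v = 5 + o + 4*v)
r(y) = 8/7 + y/7 (r(y) = ((-61 + y) + 69)/7 = (8 + y)/7 = 8/7 + y/7)
1/r(T(-1 - Q(-1, -5), 1)) = 1/(8/7 + (5 + (-1 - 1*(-5)) + 4*1)/7) = 1/(8/7 + (5 + (-1 + 5) + 4)/7) = 1/(8/7 + (5 + 4 + 4)/7) = 1/(8/7 + (1/7)*13) = 1/(8/7 + 13/7) = 1/3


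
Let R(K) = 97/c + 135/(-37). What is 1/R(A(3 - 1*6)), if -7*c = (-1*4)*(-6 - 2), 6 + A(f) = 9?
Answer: -1184/29443 ≈ -0.040213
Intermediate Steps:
A(f) = 3 (A(f) = -6 + 9 = 3)
c = -32/7 (c = -(-1*4)*(-6 - 2)/7 = -(-4)*(-8)/7 = -⅐*32 = -32/7 ≈ -4.5714)
R(K) = -29443/1184 (R(K) = 97/(-32/7) + 135/(-37) = 97*(-7/32) + 135*(-1/37) = -679/32 - 135/37 = -29443/1184)
1/R(A(3 - 1*6)) = 1/(-29443/1184) = -1184/29443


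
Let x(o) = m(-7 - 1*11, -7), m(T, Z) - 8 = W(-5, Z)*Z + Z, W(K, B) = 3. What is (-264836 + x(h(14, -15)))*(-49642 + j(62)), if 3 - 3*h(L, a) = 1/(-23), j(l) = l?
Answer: 13131560480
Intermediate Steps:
m(T, Z) = 8 + 4*Z (m(T, Z) = 8 + (3*Z + Z) = 8 + 4*Z)
h(L, a) = 70/69 (h(L, a) = 1 - 1/3/(-23) = 1 - 1/3*(-1/23) = 1 + 1/69 = 70/69)
x(o) = -20 (x(o) = 8 + 4*(-7) = 8 - 28 = -20)
(-264836 + x(h(14, -15)))*(-49642 + j(62)) = (-264836 - 20)*(-49642 + 62) = -264856*(-49580) = 13131560480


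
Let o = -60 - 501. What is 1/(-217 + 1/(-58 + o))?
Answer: -619/134324 ≈ -0.0046083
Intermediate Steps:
o = -561
1/(-217 + 1/(-58 + o)) = 1/(-217 + 1/(-58 - 561)) = 1/(-217 + 1/(-619)) = 1/(-217 - 1/619) = 1/(-134324/619) = -619/134324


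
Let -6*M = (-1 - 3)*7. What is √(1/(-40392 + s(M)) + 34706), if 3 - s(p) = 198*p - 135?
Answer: √58848454359726/41178 ≈ 186.30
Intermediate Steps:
M = 14/3 (M = -(-1 - 3)*7/6 = -(-2)*7/3 = -⅙*(-28) = 14/3 ≈ 4.6667)
s(p) = 138 - 198*p (s(p) = 3 - (198*p - 135) = 3 - (-135 + 198*p) = 3 + (135 - 198*p) = 138 - 198*p)
√(1/(-40392 + s(M)) + 34706) = √(1/(-40392 + (138 - 198*14/3)) + 34706) = √(1/(-40392 + (138 - 924)) + 34706) = √(1/(-40392 - 786) + 34706) = √(1/(-41178) + 34706) = √(-1/41178 + 34706) = √(1429123667/41178) = √58848454359726/41178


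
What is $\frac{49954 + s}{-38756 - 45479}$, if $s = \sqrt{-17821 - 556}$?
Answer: $- \frac{49954}{84235} - \frac{i \sqrt{18377}}{84235} \approx -0.59303 - 0.0016093 i$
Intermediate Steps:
$s = i \sqrt{18377}$ ($s = \sqrt{-18377} = i \sqrt{18377} \approx 135.56 i$)
$\frac{49954 + s}{-38756 - 45479} = \frac{49954 + i \sqrt{18377}}{-38756 - 45479} = \frac{49954 + i \sqrt{18377}}{-84235} = \left(49954 + i \sqrt{18377}\right) \left(- \frac{1}{84235}\right) = - \frac{49954}{84235} - \frac{i \sqrt{18377}}{84235}$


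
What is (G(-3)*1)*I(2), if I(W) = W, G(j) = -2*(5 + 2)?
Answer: -28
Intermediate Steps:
G(j) = -14 (G(j) = -2*7 = -14)
(G(-3)*1)*I(2) = -14*1*2 = -14*2 = -28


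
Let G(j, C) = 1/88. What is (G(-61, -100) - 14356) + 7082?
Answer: -640111/88 ≈ -7274.0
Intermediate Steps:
G(j, C) = 1/88
(G(-61, -100) - 14356) + 7082 = (1/88 - 14356) + 7082 = -1263327/88 + 7082 = -640111/88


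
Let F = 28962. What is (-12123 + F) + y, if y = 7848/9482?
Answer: 79837623/4741 ≈ 16840.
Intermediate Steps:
y = 3924/4741 (y = 7848*(1/9482) = 3924/4741 ≈ 0.82767)
(-12123 + F) + y = (-12123 + 28962) + 3924/4741 = 16839 + 3924/4741 = 79837623/4741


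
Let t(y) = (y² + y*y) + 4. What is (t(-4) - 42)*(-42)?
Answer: 252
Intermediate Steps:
t(y) = 4 + 2*y² (t(y) = (y² + y²) + 4 = 2*y² + 4 = 4 + 2*y²)
(t(-4) - 42)*(-42) = ((4 + 2*(-4)²) - 42)*(-42) = ((4 + 2*16) - 42)*(-42) = ((4 + 32) - 42)*(-42) = (36 - 42)*(-42) = -6*(-42) = 252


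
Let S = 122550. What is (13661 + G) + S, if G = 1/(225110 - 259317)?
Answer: 4659369676/34207 ≈ 1.3621e+5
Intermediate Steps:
G = -1/34207 (G = 1/(-34207) = -1/34207 ≈ -2.9234e-5)
(13661 + G) + S = (13661 - 1/34207) + 122550 = 467301826/34207 + 122550 = 4659369676/34207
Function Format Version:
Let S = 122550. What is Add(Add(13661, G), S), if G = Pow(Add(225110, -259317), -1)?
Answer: Rational(4659369676, 34207) ≈ 1.3621e+5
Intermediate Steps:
G = Rational(-1, 34207) (G = Pow(-34207, -1) = Rational(-1, 34207) ≈ -2.9234e-5)
Add(Add(13661, G), S) = Add(Add(13661, Rational(-1, 34207)), 122550) = Add(Rational(467301826, 34207), 122550) = Rational(4659369676, 34207)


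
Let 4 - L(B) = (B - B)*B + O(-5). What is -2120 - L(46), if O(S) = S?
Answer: -2129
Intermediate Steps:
L(B) = 9 (L(B) = 4 - ((B - B)*B - 5) = 4 - (0*B - 5) = 4 - (0 - 5) = 4 - 1*(-5) = 4 + 5 = 9)
-2120 - L(46) = -2120 - 1*9 = -2120 - 9 = -2129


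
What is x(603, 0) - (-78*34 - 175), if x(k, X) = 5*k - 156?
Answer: 5686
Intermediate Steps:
x(k, X) = -156 + 5*k
x(603, 0) - (-78*34 - 175) = (-156 + 5*603) - (-78*34 - 175) = (-156 + 3015) - (-2652 - 175) = 2859 - 1*(-2827) = 2859 + 2827 = 5686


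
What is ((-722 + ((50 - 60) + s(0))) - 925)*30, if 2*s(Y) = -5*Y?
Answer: -49710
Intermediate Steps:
s(Y) = -5*Y/2 (s(Y) = (-5*Y)/2 = -5*Y/2)
((-722 + ((50 - 60) + s(0))) - 925)*30 = ((-722 + ((50 - 60) - 5/2*0)) - 925)*30 = ((-722 + (-10 + 0)) - 925)*30 = ((-722 - 10) - 925)*30 = (-732 - 925)*30 = -1657*30 = -49710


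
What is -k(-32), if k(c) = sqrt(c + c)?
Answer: -8*I ≈ -8.0*I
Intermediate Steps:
k(c) = sqrt(2)*sqrt(c) (k(c) = sqrt(2*c) = sqrt(2)*sqrt(c))
-k(-32) = -sqrt(2)*sqrt(-32) = -sqrt(2)*4*I*sqrt(2) = -8*I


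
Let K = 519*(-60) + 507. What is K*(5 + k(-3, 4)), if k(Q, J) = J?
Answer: -275697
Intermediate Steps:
K = -30633 (K = -31140 + 507 = -30633)
K*(5 + k(-3, 4)) = -30633*(5 + 4) = -30633*9 = -275697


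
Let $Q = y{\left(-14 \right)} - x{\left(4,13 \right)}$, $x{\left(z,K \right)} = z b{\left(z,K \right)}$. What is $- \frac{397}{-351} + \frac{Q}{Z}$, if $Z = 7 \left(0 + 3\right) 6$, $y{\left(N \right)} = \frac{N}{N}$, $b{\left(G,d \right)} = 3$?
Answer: $\frac{5129}{4914} \approx 1.0438$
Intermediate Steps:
$x{\left(z,K \right)} = 3 z$ ($x{\left(z,K \right)} = z 3 = 3 z$)
$y{\left(N \right)} = 1$
$Q = -11$ ($Q = 1 - 3 \cdot 4 = 1 - 12 = -11$)
$Z = 126$ ($Z = 7 \cdot 3 \cdot 6 = 21 \cdot 6 = 126$)
$- \frac{397}{-351} + \frac{Q}{Z} = - \frac{397}{-351} - \frac{11}{126} = \left(-397\right) \left(- \frac{1}{351}\right) - \frac{11}{126} = \frac{397}{351} - \frac{11}{126} = \frac{5129}{4914}$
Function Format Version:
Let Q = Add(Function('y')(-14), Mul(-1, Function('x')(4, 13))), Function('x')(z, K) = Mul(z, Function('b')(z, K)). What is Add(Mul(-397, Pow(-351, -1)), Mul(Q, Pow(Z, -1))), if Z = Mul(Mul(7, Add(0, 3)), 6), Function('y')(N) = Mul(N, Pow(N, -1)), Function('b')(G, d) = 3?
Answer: Rational(5129, 4914) ≈ 1.0438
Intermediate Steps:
Function('x')(z, K) = Mul(3, z) (Function('x')(z, K) = Mul(z, 3) = Mul(3, z))
Function('y')(N) = 1
Q = -11 (Q = Add(1, Mul(-1, Mul(3, 4))) = Add(1, Mul(-1, 12)) = Add(1, -12) = -11)
Z = 126 (Z = Mul(Mul(7, 3), 6) = Mul(21, 6) = 126)
Add(Mul(-397, Pow(-351, -1)), Mul(Q, Pow(Z, -1))) = Add(Mul(-397, Pow(-351, -1)), Mul(-11, Pow(126, -1))) = Add(Mul(-397, Rational(-1, 351)), Mul(-11, Rational(1, 126))) = Add(Rational(397, 351), Rational(-11, 126)) = Rational(5129, 4914)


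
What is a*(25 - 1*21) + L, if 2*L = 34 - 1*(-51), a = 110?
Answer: 965/2 ≈ 482.50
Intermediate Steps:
L = 85/2 (L = (34 - 1*(-51))/2 = (34 + 51)/2 = (½)*85 = 85/2 ≈ 42.500)
a*(25 - 1*21) + L = 110*(25 - 1*21) + 85/2 = 110*(25 - 21) + 85/2 = 110*4 + 85/2 = 440 + 85/2 = 965/2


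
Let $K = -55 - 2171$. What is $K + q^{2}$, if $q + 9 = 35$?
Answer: $-1550$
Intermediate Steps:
$q = 26$ ($q = -9 + 35 = 26$)
$K = -2226$ ($K = -55 - 2171 = -2226$)
$K + q^{2} = -2226 + 26^{2} = -2226 + 676 = -1550$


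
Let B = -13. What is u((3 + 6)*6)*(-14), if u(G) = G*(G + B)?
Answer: -30996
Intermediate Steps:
u(G) = G*(-13 + G) (u(G) = G*(G - 13) = G*(-13 + G))
u((3 + 6)*6)*(-14) = (((3 + 6)*6)*(-13 + (3 + 6)*6))*(-14) = ((9*6)*(-13 + 9*6))*(-14) = (54*(-13 + 54))*(-14) = (54*41)*(-14) = 2214*(-14) = -30996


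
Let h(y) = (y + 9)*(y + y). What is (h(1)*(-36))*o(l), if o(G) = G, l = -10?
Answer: 7200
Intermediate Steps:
h(y) = 2*y*(9 + y) (h(y) = (9 + y)*(2*y) = 2*y*(9 + y))
(h(1)*(-36))*o(l) = ((2*1*(9 + 1))*(-36))*(-10) = ((2*1*10)*(-36))*(-10) = (20*(-36))*(-10) = -720*(-10) = 7200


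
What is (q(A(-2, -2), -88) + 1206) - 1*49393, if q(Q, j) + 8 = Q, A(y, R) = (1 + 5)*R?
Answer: -48207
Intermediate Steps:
A(y, R) = 6*R
q(Q, j) = -8 + Q
(q(A(-2, -2), -88) + 1206) - 1*49393 = ((-8 + 6*(-2)) + 1206) - 1*49393 = ((-8 - 12) + 1206) - 49393 = (-20 + 1206) - 49393 = 1186 - 49393 = -48207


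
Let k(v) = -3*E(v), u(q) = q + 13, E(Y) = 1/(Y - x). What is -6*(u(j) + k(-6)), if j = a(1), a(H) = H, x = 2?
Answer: -345/4 ≈ -86.250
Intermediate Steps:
E(Y) = 1/(-2 + Y) (E(Y) = 1/(Y - 1*2) = 1/(Y - 2) = 1/(-2 + Y))
j = 1
u(q) = 13 + q
k(v) = -3/(-2 + v)
-6*(u(j) + k(-6)) = -6*((13 + 1) - 3/(-2 - 6)) = -6*(14 - 3/(-8)) = -6*(14 - 3*(-1/8)) = -6*(14 + 3/8) = -6*115/8 = -345/4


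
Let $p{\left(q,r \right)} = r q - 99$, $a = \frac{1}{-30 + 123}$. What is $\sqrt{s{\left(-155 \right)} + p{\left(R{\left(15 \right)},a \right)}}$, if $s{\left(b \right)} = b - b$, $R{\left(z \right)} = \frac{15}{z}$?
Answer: $\frac{i \sqrt{856158}}{93} \approx 9.9493 i$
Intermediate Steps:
$a = \frac{1}{93} \approx 0.010753$
$p{\left(q,r \right)} = -99 + q r$ ($p{\left(q,r \right)} = q r - 99 = -99 + q r$)
$s{\left(b \right)} = 0$
$\sqrt{s{\left(-155 \right)} + p{\left(R{\left(15 \right)},a \right)}} = \sqrt{0 - \left(99 - \frac{15}{15} \cdot \frac{1}{93}\right)} = \sqrt{0 - \left(99 - 15 \cdot \frac{1}{15} \cdot \frac{1}{93}\right)} = \sqrt{0 + \left(-99 + 1 \cdot \frac{1}{93}\right)} = \sqrt{0 + \left(-99 + \frac{1}{93}\right)} = \sqrt{0 - \frac{9206}{93}} = \sqrt{- \frac{9206}{93}} = \frac{i \sqrt{856158}}{93}$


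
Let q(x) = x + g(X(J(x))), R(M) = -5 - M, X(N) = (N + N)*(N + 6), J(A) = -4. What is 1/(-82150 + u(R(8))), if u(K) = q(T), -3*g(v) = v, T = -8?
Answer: -3/246458 ≈ -1.2172e-5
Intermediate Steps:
X(N) = 2*N*(6 + N) (X(N) = (2*N)*(6 + N) = 2*N*(6 + N))
g(v) = -v/3
q(x) = 16/3 + x (q(x) = x - 2*(-4)*(6 - 4)/3 = x - 2*(-4)*2/3 = x - ⅓*(-16) = x + 16/3 = 16/3 + x)
u(K) = -8/3 (u(K) = 16/3 - 8 = -8/3)
1/(-82150 + u(R(8))) = 1/(-82150 - 8/3) = 1/(-246458/3) = -3/246458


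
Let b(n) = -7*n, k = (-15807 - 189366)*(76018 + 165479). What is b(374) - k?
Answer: 49548661363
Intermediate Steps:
k = -49548663981 (k = -205173*241497 = -49548663981)
b(374) - k = -7*374 - 1*(-49548663981) = -2618 + 49548663981 = 49548661363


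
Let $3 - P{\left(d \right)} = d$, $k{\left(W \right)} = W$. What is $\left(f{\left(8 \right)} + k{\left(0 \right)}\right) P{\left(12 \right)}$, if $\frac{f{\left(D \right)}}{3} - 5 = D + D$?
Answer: $-567$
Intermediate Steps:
$P{\left(d \right)} = 3 - d$
$f{\left(D \right)} = 15 + 6 D$ ($f{\left(D \right)} = 15 + 3 \left(D + D\right) = 15 + 3 \cdot 2 D = 15 + 6 D$)
$\left(f{\left(8 \right)} + k{\left(0 \right)}\right) P{\left(12 \right)} = \left(\left(15 + 6 \cdot 8\right) + 0\right) \left(3 - 12\right) = \left(\left(15 + 48\right) + 0\right) \left(3 - 12\right) = \left(63 + 0\right) \left(-9\right) = 63 \left(-9\right) = -567$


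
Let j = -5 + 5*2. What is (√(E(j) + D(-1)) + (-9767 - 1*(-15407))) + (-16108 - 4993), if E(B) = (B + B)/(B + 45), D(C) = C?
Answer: -15461 + 2*I*√5/5 ≈ -15461.0 + 0.89443*I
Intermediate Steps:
j = 5 (j = -5 + 10 = 5)
E(B) = 2*B/(45 + B) (E(B) = (2*B)/(45 + B) = 2*B/(45 + B))
(√(E(j) + D(-1)) + (-9767 - 1*(-15407))) + (-16108 - 4993) = (√(2*5/(45 + 5) - 1) + (-9767 - 1*(-15407))) + (-16108 - 4993) = (√(2*5/50 - 1) + (-9767 + 15407)) - 21101 = (√(2*5*(1/50) - 1) + 5640) - 21101 = (√(⅕ - 1) + 5640) - 21101 = (√(-⅘) + 5640) - 21101 = (2*I*√5/5 + 5640) - 21101 = (5640 + 2*I*√5/5) - 21101 = -15461 + 2*I*√5/5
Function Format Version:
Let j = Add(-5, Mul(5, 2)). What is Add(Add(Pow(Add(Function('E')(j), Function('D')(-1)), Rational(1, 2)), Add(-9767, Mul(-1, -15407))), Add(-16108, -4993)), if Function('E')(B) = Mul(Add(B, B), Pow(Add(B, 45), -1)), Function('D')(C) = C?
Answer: Add(-15461, Mul(Rational(2, 5), I, Pow(5, Rational(1, 2)))) ≈ Add(-15461., Mul(0.89443, I))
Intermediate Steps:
j = 5 (j = Add(-5, 10) = 5)
Function('E')(B) = Mul(2, B, Pow(Add(45, B), -1)) (Function('E')(B) = Mul(Mul(2, B), Pow(Add(45, B), -1)) = Mul(2, B, Pow(Add(45, B), -1)))
Add(Add(Pow(Add(Function('E')(j), Function('D')(-1)), Rational(1, 2)), Add(-9767, Mul(-1, -15407))), Add(-16108, -4993)) = Add(Add(Pow(Add(Mul(2, 5, Pow(Add(45, 5), -1)), -1), Rational(1, 2)), Add(-9767, Mul(-1, -15407))), Add(-16108, -4993)) = Add(Add(Pow(Add(Mul(2, 5, Pow(50, -1)), -1), Rational(1, 2)), Add(-9767, 15407)), -21101) = Add(Add(Pow(Add(Mul(2, 5, Rational(1, 50)), -1), Rational(1, 2)), 5640), -21101) = Add(Add(Pow(Add(Rational(1, 5), -1), Rational(1, 2)), 5640), -21101) = Add(Add(Pow(Rational(-4, 5), Rational(1, 2)), 5640), -21101) = Add(Add(Mul(Rational(2, 5), I, Pow(5, Rational(1, 2))), 5640), -21101) = Add(Add(5640, Mul(Rational(2, 5), I, Pow(5, Rational(1, 2)))), -21101) = Add(-15461, Mul(Rational(2, 5), I, Pow(5, Rational(1, 2))))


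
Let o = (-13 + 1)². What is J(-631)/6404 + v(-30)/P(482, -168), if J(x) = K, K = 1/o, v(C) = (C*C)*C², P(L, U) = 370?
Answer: 74696256037/34120512 ≈ 2189.2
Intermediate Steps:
v(C) = C⁴ (v(C) = C²*C² = C⁴)
o = 144 (o = (-12)² = 144)
K = 1/144 ≈ 0.0069444
J(x) = 1/144
J(-631)/6404 + v(-30)/P(482, -168) = (1/144)/6404 + (-30)⁴/370 = (1/144)*(1/6404) + 810000*(1/370) = 1/922176 + 81000/37 = 74696256037/34120512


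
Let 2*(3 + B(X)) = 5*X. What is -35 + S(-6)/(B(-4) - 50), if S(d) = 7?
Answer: -316/9 ≈ -35.111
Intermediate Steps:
B(X) = -3 + 5*X/2 (B(X) = -3 + (5*X)/2 = -3 + 5*X/2)
-35 + S(-6)/(B(-4) - 50) = -35 + 7/((-3 + (5/2)*(-4)) - 50) = -35 + 7/((-3 - 10) - 50) = -35 + 7/(-13 - 50) = -35 + 7/(-63) = -35 + 7*(-1/63) = -35 - ⅑ = -316/9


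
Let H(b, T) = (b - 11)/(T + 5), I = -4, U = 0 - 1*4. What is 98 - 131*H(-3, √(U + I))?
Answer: 12404/33 - 3668*I*√2/33 ≈ 375.88 - 157.19*I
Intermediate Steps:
U = -4 (U = 0 - 4 = -4)
H(b, T) = (-11 + b)/(5 + T)
98 - 131*H(-3, √(U + I)) = 98 - 131*(-11 - 3)/(5 + √(-4 - 4)) = 98 - 131*(-14)/(5 + √(-8)) = 98 - 131*(-14)/(5 + 2*I*√2) = 98 - (-1834)/(5 + 2*I*√2) = 98 + 1834/(5 + 2*I*√2)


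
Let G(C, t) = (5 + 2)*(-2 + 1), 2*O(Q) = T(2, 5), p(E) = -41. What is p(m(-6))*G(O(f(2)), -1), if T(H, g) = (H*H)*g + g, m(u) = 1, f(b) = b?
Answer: 287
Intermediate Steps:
T(H, g) = g + g*H² (T(H, g) = H²*g + g = g*H² + g = g + g*H²)
O(Q) = 25/2 (O(Q) = (5*(1 + 2²))/2 = (5*(1 + 4))/2 = (5*5)/2 = (½)*25 = 25/2)
G(C, t) = -7 (G(C, t) = 7*(-1) = -7)
p(m(-6))*G(O(f(2)), -1) = -41*(-7) = 287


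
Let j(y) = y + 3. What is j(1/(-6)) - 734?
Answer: -4387/6 ≈ -731.17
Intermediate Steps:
j(y) = 3 + y
j(1/(-6)) - 734 = (3 + 1/(-6)) - 734 = (3 - 1/6) - 734 = 17/6 - 734 = -4387/6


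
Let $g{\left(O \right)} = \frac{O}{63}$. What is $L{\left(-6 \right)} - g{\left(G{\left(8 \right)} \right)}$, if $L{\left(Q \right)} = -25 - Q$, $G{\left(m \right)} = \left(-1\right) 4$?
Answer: $- \frac{1193}{63} \approx -18.936$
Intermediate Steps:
$G{\left(m \right)} = -4$
$g{\left(O \right)} = \frac{O}{63}$ ($g{\left(O \right)} = O \frac{1}{63} = \frac{O}{63}$)
$L{\left(-6 \right)} - g{\left(G{\left(8 \right)} \right)} = \left(-25 - -6\right) - \frac{1}{63} \left(-4\right) = \left(-25 + 6\right) - - \frac{4}{63} = -19 + \frac{4}{63} = - \frac{1193}{63}$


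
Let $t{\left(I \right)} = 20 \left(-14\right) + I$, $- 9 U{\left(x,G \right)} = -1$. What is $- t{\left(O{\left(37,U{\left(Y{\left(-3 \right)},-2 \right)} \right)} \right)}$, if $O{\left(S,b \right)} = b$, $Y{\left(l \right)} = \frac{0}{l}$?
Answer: $\frac{2519}{9} \approx 279.89$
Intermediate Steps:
$Y{\left(l \right)} = 0$
$U{\left(x,G \right)} = \frac{1}{9}$ ($U{\left(x,G \right)} = \left(- \frac{1}{9}\right) \left(-1\right) = \frac{1}{9}$)
$t{\left(I \right)} = -280 + I$
$- t{\left(O{\left(37,U{\left(Y{\left(-3 \right)},-2 \right)} \right)} \right)} = - (-280 + \frac{1}{9}) = \left(-1\right) \left(- \frac{2519}{9}\right) = \frac{2519}{9}$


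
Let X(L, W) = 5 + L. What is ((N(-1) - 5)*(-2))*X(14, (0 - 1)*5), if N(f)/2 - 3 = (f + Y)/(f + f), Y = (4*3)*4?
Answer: 1748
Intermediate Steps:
Y = 48 (Y = 12*4 = 48)
N(f) = 6 + (48 + f)/f (N(f) = 6 + 2*((f + 48)/(f + f)) = 6 + 2*((48 + f)/((2*f))) = 6 + 2*((48 + f)*(1/(2*f))) = 6 + 2*((48 + f)/(2*f)) = 6 + (48 + f)/f)
((N(-1) - 5)*(-2))*X(14, (0 - 1)*5) = (((7 + 48/(-1)) - 5)*(-2))*(5 + 14) = (((7 + 48*(-1)) - 5)*(-2))*19 = (((7 - 48) - 5)*(-2))*19 = ((-41 - 5)*(-2))*19 = -46*(-2)*19 = 92*19 = 1748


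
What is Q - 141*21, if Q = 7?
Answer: -2954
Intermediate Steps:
Q - 141*21 = 7 - 141*21 = 7 - 2961 = -2954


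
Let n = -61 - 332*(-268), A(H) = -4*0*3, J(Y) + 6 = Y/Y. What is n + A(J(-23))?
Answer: 88915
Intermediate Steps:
J(Y) = -5 (J(Y) = -6 + Y/Y = -6 + 1 = -5)
A(H) = 0 (A(H) = 0*3 = 0)
n = 88915 (n = -61 + 88976 = 88915)
n + A(J(-23)) = 88915 + 0 = 88915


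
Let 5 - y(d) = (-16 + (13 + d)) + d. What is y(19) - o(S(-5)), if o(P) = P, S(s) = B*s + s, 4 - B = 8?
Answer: -45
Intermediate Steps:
B = -4 (B = 4 - 1*8 = 4 - 8 = -4)
S(s) = -3*s (S(s) = -4*s + s = -3*s)
y(d) = 8 - 2*d (y(d) = 5 - ((-16 + (13 + d)) + d) = 5 - ((-3 + d) + d) = 5 - (-3 + 2*d) = 5 + (3 - 2*d) = 8 - 2*d)
y(19) - o(S(-5)) = (8 - 2*19) - (-3)*(-5) = (8 - 38) - 1*15 = -30 - 15 = -45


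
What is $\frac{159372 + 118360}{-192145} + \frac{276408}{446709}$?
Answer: $- \frac{23651656276}{28610966935} \approx -0.82666$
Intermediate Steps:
$\frac{159372 + 118360}{-192145} + \frac{276408}{446709} = 277732 \left(- \frac{1}{192145}\right) + 276408 \cdot \frac{1}{446709} = - \frac{277732}{192145} + \frac{92136}{148903} = - \frac{23651656276}{28610966935}$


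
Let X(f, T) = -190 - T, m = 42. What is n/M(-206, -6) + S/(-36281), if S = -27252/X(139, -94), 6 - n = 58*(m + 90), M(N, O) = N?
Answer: 1109964687/29895544 ≈ 37.128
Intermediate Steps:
n = -7650 (n = 6 - 58*(42 + 90) = 6 - 58*132 = 6 - 1*7656 = 6 - 7656 = -7650)
S = 2271/8 (S = -27252/(-190 - 1*(-94)) = -27252/(-190 + 94) = -27252/(-96) = -27252*(-1/96) = 2271/8 ≈ 283.88)
n/M(-206, -6) + S/(-36281) = -7650/(-206) + (2271/8)/(-36281) = -7650*(-1/206) + (2271/8)*(-1/36281) = 3825/103 - 2271/290248 = 1109964687/29895544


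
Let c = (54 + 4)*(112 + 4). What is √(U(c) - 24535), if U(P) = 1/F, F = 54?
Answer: I*√7949334/18 ≈ 156.64*I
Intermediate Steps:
c = 6728 (c = 58*116 = 6728)
U(P) = 1/54
√(U(c) - 24535) = √(1/54 - 24535) = √(-1324889/54) = I*√7949334/18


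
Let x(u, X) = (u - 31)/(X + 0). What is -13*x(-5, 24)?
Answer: 39/2 ≈ 19.500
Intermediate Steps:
x(u, X) = (-31 + u)/X
-13*x(-5, 24) = -13*(-31 - 5)/24 = -13*(-36)/24 = -13*(-3/2) = 39/2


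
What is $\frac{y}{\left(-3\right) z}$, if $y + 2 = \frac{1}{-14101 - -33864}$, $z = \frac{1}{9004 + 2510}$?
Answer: $\frac{151696950}{19763} \approx 7675.8$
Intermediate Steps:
$z = \frac{1}{11514} \approx 8.6851 \cdot 10^{-5}$
$y = - \frac{39525}{19763}$ ($y = -2 + \frac{1}{-14101 - -33864} = -2 + \frac{1}{-14101 + 33864} = -2 + \frac{1}{19763} = - \frac{39525}{19763} \approx -1.9999$)
$\frac{y}{\left(-3\right) z} = - \frac{39525}{19763 \left(\left(-3\right) \frac{1}{11514}\right)} = - \frac{39525}{19763 \left(- \frac{1}{3838}\right)} = \left(- \frac{39525}{19763}\right) \left(-3838\right) = \frac{151696950}{19763}$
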